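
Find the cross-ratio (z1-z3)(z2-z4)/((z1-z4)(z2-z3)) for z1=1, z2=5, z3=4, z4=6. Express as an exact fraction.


Step 1: (z1-z3)(z2-z4) = (-3) * (-1) = 3
Step 2: (z1-z4)(z2-z3) = (-5) * 1 = -5
Step 3: Cross-ratio = -3/5 = -3/5

-3/5


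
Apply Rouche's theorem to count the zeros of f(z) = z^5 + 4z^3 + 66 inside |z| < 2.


Step 1: On |z| = 2 the three terms have sizes |z^5| = 2^5 = 32, |4z^3| = 4*2^3 = 32, |66| = 66
Step 2: The dominant term is g(z) = 66; let h(z) = z^5 + 4z^3 so f = g + h
Step 3: On |z| = 2: |g| = 66 and |h| <= 32 + 32 = 64
Step 4: Since 66 > 64, |h| < |g| on |z| = 2, so by Rouche f has the same number of zeros as g inside |z| < 2
Step 5: g(z) = 66 is a nonzero constant with no zeros inside |z| < 2. Answer = 0

0


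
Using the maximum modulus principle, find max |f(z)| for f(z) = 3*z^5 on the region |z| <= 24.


Step 1: On |z| = 24, |f(z)| = 3 * |z|^5 = 3 * 24^5
Step 2: By maximum modulus principle, maximum is on boundary.
Step 3: Maximum = 3 * 7962624 = 23887872

23887872


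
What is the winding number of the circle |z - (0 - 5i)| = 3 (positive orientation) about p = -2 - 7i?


Step 1: Center c = (0, -5), radius = 3
Step 2: |p - c|^2 = (-2)^2 + (-2)^2 = 8
Step 3: r^2 = 9
Step 4: |p-c| < r so winding number = 1

1


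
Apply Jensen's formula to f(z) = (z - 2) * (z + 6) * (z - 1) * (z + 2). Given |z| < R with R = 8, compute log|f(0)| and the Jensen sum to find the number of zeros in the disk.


Jensen's formula: (1/2pi)*integral log|f(Re^it)|dt = log|f(0)| + sum_{|a_k|<R} log(R/|a_k|)
Step 1: f(0) = (-2) * 6 * (-1) * 2 = 24
Step 2: log|f(0)| = log|2| + log|-6| + log|1| + log|-2| = 3.1781
Step 3: Zeros inside |z| < 8: 2, -6, 1, -2
Step 4: Jensen sum = log(8/2) + log(8/6) + log(8/1) + log(8/2) = 5.1397
Step 5: n(R) = number of terms in the Jensen sum = count of zeros inside |z| < 8 = 4

4


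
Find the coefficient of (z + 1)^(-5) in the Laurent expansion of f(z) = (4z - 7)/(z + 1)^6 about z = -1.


Step 1: Write the numerator in powers of (z + 1): 4z - 7 = 4(z + 1) + (4*(-1) - 7) = 4(z + 1) - 11
Step 2: Divide by (z + 1)^6: f(z) = -11(z + 1)^(-6) + 4(z + 1)^(-5)
Step 3: This finite sum is the Laurent series of f about z = -1.
Step 4: Coefficient of (z + 1)^(-5) = coefficient of (z + 1) in the re-centred numerator = 4

4


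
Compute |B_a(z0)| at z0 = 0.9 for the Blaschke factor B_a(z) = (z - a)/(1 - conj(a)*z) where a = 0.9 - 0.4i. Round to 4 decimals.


Step 1: Numerator z0 - a = 0.9 - (0.9 - 0.4i) = 0 + 0.4i
Step 2: Denominator 1 - conj(a)*z0 = 1 - (0.9 + 0.4i)*0.9 = 0.19 - 0.36i
Step 3: |z0 - a|^2 = 0^2 + 0.4^2 = 0.16; |1 - conj(a)*z0|^2 = 0.19^2 + (-0.36)^2 = 0.1657
Step 4: |B_a(0.9)| = sqrt(0.16 / 0.1657) = sqrt(0.9656)
Step 5: = 0.9826

0.9826


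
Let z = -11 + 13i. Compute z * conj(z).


Step 1: conj(z) = -11 - 13i
Step 2: z * conj(z) = (-11)^2 + 13^2
Step 3: = 121 + 169 = 290

290


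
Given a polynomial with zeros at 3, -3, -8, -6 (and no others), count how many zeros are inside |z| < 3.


Step 1: Check each root:
  z = 3: |3| = 3 >= 3
  z = -3: |-3| = 3 >= 3
  z = -8: |-8| = 8 >= 3
  z = -6: |-6| = 6 >= 3
Step 2: Count = 0

0


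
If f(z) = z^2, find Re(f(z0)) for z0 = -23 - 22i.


Step 1: z0 = -23 - 22i
Step 2: z0^2 = (-23)^2 - (-22)^2 + 1012i
Step 3: real part = 529 - 484 = 45

45


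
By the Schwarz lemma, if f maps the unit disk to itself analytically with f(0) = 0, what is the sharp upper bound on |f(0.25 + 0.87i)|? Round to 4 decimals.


Step 1: Schwarz lemma: if f: D -> D is analytic with f(0) = 0, then |f(z)| <= |z| for all z in D, and this is sharp (f(z) = z).
Step 2: |z0|^2 = 0.25^2 + 0.87^2 = 0.8194
Step 3: |z0| = sqrt(0.8194) = 0.905207
Step 4: Best bound = |z0| = 0.9052

0.9052


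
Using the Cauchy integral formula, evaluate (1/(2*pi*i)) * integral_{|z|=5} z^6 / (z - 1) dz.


Step 1: f(z) = z^6, a = 1 is inside |z| = 5
Step 2: By Cauchy integral formula: (1/(2pi*i)) * integral = f(a)
Step 3: f(1) = 1^6 = 1

1


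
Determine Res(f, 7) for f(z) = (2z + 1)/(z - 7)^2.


Step 1: Pole of order 2 at z = 7
Step 2: Res = lim d/dz [(z - 7)^2 * f(z)] as z -> 7
Step 3: (z - 7)^2 * f(z) = 2z + 1
Step 4: d/dz[2z + 1] = 2

2


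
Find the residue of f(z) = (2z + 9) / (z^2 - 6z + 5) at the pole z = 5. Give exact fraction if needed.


Step 1: Q(z) = z^2 - 6z + 5 = (z - 5)(z - 1)
Step 2: Q'(z) = 2z - 6
Step 3: Q'(5) = 4, P(5) = 19
Step 4: Res = P(5)/Q'(5) = 19/4 = 19/4

19/4


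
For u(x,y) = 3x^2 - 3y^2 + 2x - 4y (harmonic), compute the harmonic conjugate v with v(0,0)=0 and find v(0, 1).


Step 1: v_x = -u_y = 6y + 4
Step 2: v_y = u_x = 6x + 2
Step 3: v = 6xy + 4x + 2y + C
Step 4: v(0,0) = 0 => C = 0
Step 5: v(0, 1) = 2

2


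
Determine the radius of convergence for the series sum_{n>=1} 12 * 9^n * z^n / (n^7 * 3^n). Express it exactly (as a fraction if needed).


Step 1: General term a_n = 12 * 9^n / (n^7 * 3^n)
Step 2: By the root test, |a_n|^(1/n) = 12^(1/n) * 9 / (n^(7/n) * 3) -> 9/3 as n -> infinity (since 12^(1/n) -> 1 and n^(7/n) -> 1)
Step 3: R = 1/lim|a_n|^(1/n) = 3/9 = 1/3

1/3


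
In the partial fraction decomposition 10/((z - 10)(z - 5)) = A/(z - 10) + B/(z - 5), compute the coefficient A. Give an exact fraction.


Step 1: Multiply both sides by (z - 10) and set z = 10
Step 2: A = 10 / (10 - 5)
Step 3: A = 10 / 5
Step 4: A = 2

2


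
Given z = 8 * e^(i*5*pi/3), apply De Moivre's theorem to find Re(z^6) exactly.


Step 1: By De Moivre's theorem, z^6 = 8^6 * e^(i*6*5*pi/3) = 262144 * (cos(10*pi) + i*sin(10*pi))
Step 2: |z|^6 = 8^6 = 262144
Step 3: Reduce the angle mod 2*pi: 10*pi - 10*pi = 0
Step 4: cos(0) = 1
Step 5: Re(z^6) = 262144 * 1 = 262144

262144


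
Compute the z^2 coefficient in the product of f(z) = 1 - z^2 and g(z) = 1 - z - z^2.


Step 1: z^2 term in f*g comes from: (1)*(-z^2) + (0)*(-z) + (-z^2)*(1)
Step 2: = -1 + 0 - 1
Step 3: = -2

-2


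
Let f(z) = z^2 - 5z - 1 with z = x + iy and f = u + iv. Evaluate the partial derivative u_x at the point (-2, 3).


Step 1: f(z) = (x+iy)^2 - 5(x+iy) - 1
Step 2: u = (x^2 - y^2) - 5x - 1
Step 3: u_x = 2x - 5
Step 4: At (-2, 3): u_x = -4 - 5 = -9

-9


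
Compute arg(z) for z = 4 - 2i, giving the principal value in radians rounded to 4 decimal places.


Step 1: z = 4 - 2i
Step 2: arg(z) = atan2(-2, 4)
Step 3: arg(z) = -0.4636

-0.4636


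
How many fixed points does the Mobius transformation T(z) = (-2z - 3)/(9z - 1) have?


Step 1: Fixed points satisfy T(z) = z
Step 2: 9z^2 + z + 3 = 0
Step 3: Discriminant = 1^2 - 4*9*3 = -107
Step 4: Number of fixed points = 2

2


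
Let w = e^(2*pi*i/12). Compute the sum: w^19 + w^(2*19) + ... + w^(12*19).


Step 1: The sum sum_{j=1}^{n} w^(k*j) equals n if n | k, else 0.
Step 2: Here n = 12, k = 19
Step 3: Does n divide k? 12 | 19 -> False
Step 4: Sum = 0

0


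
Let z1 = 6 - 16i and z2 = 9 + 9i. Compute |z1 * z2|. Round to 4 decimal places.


Step 1: |z1| = sqrt(6^2 + (-16)^2) = sqrt(292)
Step 2: |z2| = sqrt(9^2 + 9^2) = sqrt(162)
Step 3: |z1*z2| = |z1|*|z2| = sqrt(292) * sqrt(162) = sqrt(292 * 162) = sqrt(47304)
Step 4: = 217.4948

217.4948


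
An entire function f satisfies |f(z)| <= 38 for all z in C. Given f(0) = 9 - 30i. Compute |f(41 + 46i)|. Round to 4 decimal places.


Step 1: By Liouville's theorem, a bounded entire function is constant.
Step 2: f(z) = f(0) = 9 - 30i for all z.
Step 3: |f(w)| = |9 - 30i| = sqrt(81 + 900)
Step 4: = 31.3209

31.3209


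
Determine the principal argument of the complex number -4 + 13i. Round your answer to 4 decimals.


Step 1: z = -4 + 13i
Step 2: arg(z) = atan2(13, -4)
Step 3: arg(z) = 1.8693

1.8693


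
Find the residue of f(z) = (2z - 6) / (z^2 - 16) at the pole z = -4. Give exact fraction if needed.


Step 1: Q(z) = z^2 - 16 = (z + 4)(z - 4)
Step 2: Q'(z) = 2z
Step 3: Q'(-4) = -8, P(-4) = -14
Step 4: Res = P(-4)/Q'(-4) = -14/(-8) = 7/4

7/4


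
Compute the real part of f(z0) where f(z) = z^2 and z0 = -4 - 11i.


Step 1: z0 = -4 - 11i
Step 2: z0^2 = (-4)^2 - (-11)^2 + 88i
Step 3: real part = 16 - 121 = -105

-105


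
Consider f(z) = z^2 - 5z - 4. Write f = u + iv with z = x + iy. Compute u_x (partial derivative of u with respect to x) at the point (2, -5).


Step 1: f(z) = (x+iy)^2 - 5(x+iy) - 4
Step 2: u = (x^2 - y^2) - 5x - 4
Step 3: u_x = 2x - 5
Step 4: At (2, -5): u_x = 4 - 5 = -1

-1


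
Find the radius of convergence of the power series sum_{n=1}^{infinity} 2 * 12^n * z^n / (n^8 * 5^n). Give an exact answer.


Step 1: General term a_n = 2 * 12^n / (n^8 * 5^n)
Step 2: By the root test, |a_n|^(1/n) = 2^(1/n) * 12 / (n^(8/n) * 5) -> 12/5 as n -> infinity (since 2^(1/n) -> 1 and n^(8/n) -> 1)
Step 3: R = 1/lim|a_n|^(1/n) = 5/12

5/12


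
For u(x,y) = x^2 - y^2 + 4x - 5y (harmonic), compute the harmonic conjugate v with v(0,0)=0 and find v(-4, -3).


Step 1: v_x = -u_y = 2y + 5
Step 2: v_y = u_x = 2x + 4
Step 3: v = 2xy + 5x + 4y + C
Step 4: v(0,0) = 0 => C = 0
Step 5: v(-4, -3) = -8

-8


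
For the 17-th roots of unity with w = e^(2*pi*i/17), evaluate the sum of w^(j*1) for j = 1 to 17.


Step 1: The sum sum_{j=1}^{n} w^(k*j) equals n if n | k, else 0.
Step 2: Here n = 17, k = 1
Step 3: Does n divide k? 17 | 1 -> False
Step 4: Sum = 0

0


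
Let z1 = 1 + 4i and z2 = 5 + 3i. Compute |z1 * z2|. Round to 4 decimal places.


Step 1: |z1| = sqrt(1^2 + 4^2) = sqrt(17)
Step 2: |z2| = sqrt(5^2 + 3^2) = sqrt(34)
Step 3: |z1*z2| = |z1|*|z2| = sqrt(17) * sqrt(34) = sqrt(17 * 34) = sqrt(578)
Step 4: = 24.0416

24.0416


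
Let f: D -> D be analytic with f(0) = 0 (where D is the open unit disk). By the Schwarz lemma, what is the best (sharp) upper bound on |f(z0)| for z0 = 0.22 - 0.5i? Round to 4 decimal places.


Step 1: Schwarz lemma: if f: D -> D is analytic with f(0) = 0, then |f(z)| <= |z| for all z in D, and this is sharp (f(z) = z).
Step 2: |z0|^2 = 0.22^2 + (-0.5)^2 = 0.2984
Step 3: |z0| = sqrt(0.2984) = 0.54626
Step 4: Best bound = |z0| = 0.5463

0.5463


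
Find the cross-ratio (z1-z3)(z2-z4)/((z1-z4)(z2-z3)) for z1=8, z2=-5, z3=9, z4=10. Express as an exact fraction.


Step 1: (z1-z3)(z2-z4) = (-1) * (-15) = 15
Step 2: (z1-z4)(z2-z3) = (-2) * (-14) = 28
Step 3: Cross-ratio = 15/28 = 15/28

15/28


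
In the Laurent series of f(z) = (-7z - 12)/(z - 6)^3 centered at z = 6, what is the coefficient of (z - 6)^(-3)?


Step 1: Write the numerator in powers of (z - 6): -7z - 12 = -7(z - 6) + (-7*6 - 12) = -7(z - 6) - 54
Step 2: Divide by (z - 6)^3: f(z) = -54(z - 6)^(-3) - 7(z - 6)^(-2)
Step 3: This finite sum is the Laurent series of f about z = 6.
Step 4: Coefficient of (z - 6)^(-3) = -7*6 - 12 = -54

-54


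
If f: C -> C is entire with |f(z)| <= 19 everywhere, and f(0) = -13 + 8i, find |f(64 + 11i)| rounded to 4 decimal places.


Step 1: By Liouville's theorem, a bounded entire function is constant.
Step 2: f(z) = f(0) = -13 + 8i for all z.
Step 3: |f(w)| = |-13 + 8i| = sqrt(169 + 64)
Step 4: = 15.2643

15.2643


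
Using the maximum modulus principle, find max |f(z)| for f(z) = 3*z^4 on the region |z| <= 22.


Step 1: On |z| = 22, |f(z)| = 3 * |z|^4 = 3 * 22^4
Step 2: By maximum modulus principle, maximum is on boundary.
Step 3: Maximum = 3 * 234256 = 702768

702768


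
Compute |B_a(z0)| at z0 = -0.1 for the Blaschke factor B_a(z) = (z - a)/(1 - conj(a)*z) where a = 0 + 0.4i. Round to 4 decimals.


Step 1: Numerator z0 - a = -0.1 - (0 + 0.4i) = -0.1 - 0.4i
Step 2: Denominator 1 - conj(a)*z0 = 1 - (0 - 0.4i)*(-0.1) = 1 - 0.04i
Step 3: |z0 - a|^2 = (-0.1)^2 + (-0.4)^2 = 0.17; |1 - conj(a)*z0|^2 = 1^2 + (-0.04)^2 = 1.0016
Step 4: |B_a(-0.1)| = sqrt(0.17 / 1.0016) = sqrt(0.169728)
Step 5: = 0.412

0.412


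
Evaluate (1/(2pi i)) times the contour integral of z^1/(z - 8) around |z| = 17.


Step 1: f(z) = z^1, a = 8 is inside |z| = 17
Step 2: By Cauchy integral formula: (1/(2pi*i)) * integral = f(a)
Step 3: f(8) = 8^1 = 8

8


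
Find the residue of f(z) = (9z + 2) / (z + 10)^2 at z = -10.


Step 1: Pole of order 2 at z = -10
Step 2: Res = lim d/dz [(z + 10)^2 * f(z)] as z -> -10
Step 3: (z + 10)^2 * f(z) = 9z + 2
Step 4: d/dz[9z + 2] = 9

9


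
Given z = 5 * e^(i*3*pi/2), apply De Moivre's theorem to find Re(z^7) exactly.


Step 1: By De Moivre's theorem, z^7 = 5^7 * e^(i*7*3*pi/2) = 78125 * (cos(21*pi/2) + i*sin(21*pi/2))
Step 2: |z|^7 = 5^7 = 78125
Step 3: Reduce the angle mod 2*pi: 21*pi/2 - 10*pi = pi/2
Step 4: cos(pi/2) = 0
Step 5: Re(z^7) = 78125 * 0 = 0

0


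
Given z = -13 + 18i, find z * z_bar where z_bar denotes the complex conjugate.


Step 1: conj(z) = -13 - 18i
Step 2: z * conj(z) = (-13)^2 + 18^2
Step 3: = 169 + 324 = 493

493


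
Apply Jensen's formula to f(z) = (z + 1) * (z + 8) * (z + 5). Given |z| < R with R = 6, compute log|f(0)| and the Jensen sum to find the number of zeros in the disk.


Jensen's formula: (1/2pi)*integral log|f(Re^it)|dt = log|f(0)| + sum_{|a_k|<R} log(R/|a_k|)
Step 1: f(0) = 1 * 8 * 5 = 40
Step 2: log|f(0)| = log|-1| + log|-8| + log|-5| = 3.6889
Step 3: Zeros inside |z| < 6: -1, -5
Step 4: Jensen sum = log(6/1) + log(6/5) = 1.9741
Step 5: n(R) = number of terms in the Jensen sum = count of zeros inside |z| < 6 = 2

2


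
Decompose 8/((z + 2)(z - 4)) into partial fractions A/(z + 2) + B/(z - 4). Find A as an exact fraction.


Step 1: Multiply both sides by (z + 2) and set z = -2
Step 2: A = 8 / (-2 - 4)
Step 3: A = 8 / (-6)
Step 4: A = -4/3

-4/3


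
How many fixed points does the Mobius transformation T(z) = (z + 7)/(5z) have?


Step 1: Fixed points satisfy T(z) = z
Step 2: 5z^2 - z - 7 = 0
Step 3: Discriminant = (-1)^2 - 4*5*(-7) = 141
Step 4: Number of fixed points = 2

2


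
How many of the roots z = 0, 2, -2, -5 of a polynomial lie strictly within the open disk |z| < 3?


Step 1: Check each root:
  z = 0: |0| = 0 < 3
  z = 2: |2| = 2 < 3
  z = -2: |-2| = 2 < 3
  z = -5: |-5| = 5 >= 3
Step 2: Count = 3

3


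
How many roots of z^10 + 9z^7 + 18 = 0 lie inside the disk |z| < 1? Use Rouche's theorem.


Step 1: On |z| = 1 the three terms have sizes |z^10| = 1^10 = 1, |9z^7| = 9*1^7 = 9, |18| = 18
Step 2: The dominant term is g(z) = 18; let h(z) = z^10 + 9z^7 so f = g + h
Step 3: On |z| = 1: |g| = 18 and |h| <= 1 + 9 = 10
Step 4: Since 18 > 10, |h| < |g| on |z| = 1, so by Rouche f has the same number of zeros as g inside |z| < 1
Step 5: g(z) = 18 is a nonzero constant with no zeros inside |z| < 1. Answer = 0

0


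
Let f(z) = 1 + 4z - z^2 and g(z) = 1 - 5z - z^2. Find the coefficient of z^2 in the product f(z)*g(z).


Step 1: z^2 term in f*g comes from: (1)*(-z^2) + (4z)*(-5z) + (-z^2)*(1)
Step 2: = -1 - 20 - 1
Step 3: = -22

-22


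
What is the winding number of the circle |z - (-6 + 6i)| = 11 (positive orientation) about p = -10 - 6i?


Step 1: Center c = (-6, 6), radius = 11
Step 2: |p - c|^2 = (-4)^2 + (-12)^2 = 160
Step 3: r^2 = 121
Step 4: |p-c| > r so winding number = 0

0


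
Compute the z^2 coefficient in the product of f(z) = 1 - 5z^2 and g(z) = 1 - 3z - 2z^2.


Step 1: z^2 term in f*g comes from: (1)*(-2z^2) + (0)*(-3z) + (-5z^2)*(1)
Step 2: = -2 + 0 - 5
Step 3: = -7

-7


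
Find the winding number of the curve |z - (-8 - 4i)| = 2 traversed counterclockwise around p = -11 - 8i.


Step 1: Center c = (-8, -4), radius = 2
Step 2: |p - c|^2 = (-3)^2 + (-4)^2 = 25
Step 3: r^2 = 4
Step 4: |p-c| > r so winding number = 0

0


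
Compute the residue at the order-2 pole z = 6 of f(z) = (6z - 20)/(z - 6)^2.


Step 1: Pole of order 2 at z = 6
Step 2: Res = lim d/dz [(z - 6)^2 * f(z)] as z -> 6
Step 3: (z - 6)^2 * f(z) = 6z - 20
Step 4: d/dz[6z - 20] = 6

6


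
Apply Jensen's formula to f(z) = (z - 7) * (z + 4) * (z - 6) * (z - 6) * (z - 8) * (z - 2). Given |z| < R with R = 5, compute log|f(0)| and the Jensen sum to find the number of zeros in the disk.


Jensen's formula: (1/2pi)*integral log|f(Re^it)|dt = log|f(0)| + sum_{|a_k|<R} log(R/|a_k|)
Step 1: f(0) = (-7) * 4 * (-6) * (-6) * (-8) * (-2) = -16128
Step 2: log|f(0)| = log|7| + log|-4| + log|6| + log|6| + log|8| + log|2| = 9.6883
Step 3: Zeros inside |z| < 5: -4, 2
Step 4: Jensen sum = log(5/4) + log(5/2) = 1.1394
Step 5: n(R) = number of terms in the Jensen sum = count of zeros inside |z| < 5 = 2

2


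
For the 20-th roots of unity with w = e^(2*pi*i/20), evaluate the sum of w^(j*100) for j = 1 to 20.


Step 1: The sum sum_{j=1}^{n} w^(k*j) equals n if n | k, else 0.
Step 2: Here n = 20, k = 100
Step 3: Does n divide k? 20 | 100 -> True
Step 4: Sum = 20

20


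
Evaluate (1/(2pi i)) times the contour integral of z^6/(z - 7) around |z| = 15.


Step 1: f(z) = z^6, a = 7 is inside |z| = 15
Step 2: By Cauchy integral formula: (1/(2pi*i)) * integral = f(a)
Step 3: f(7) = 7^6 = 117649

117649


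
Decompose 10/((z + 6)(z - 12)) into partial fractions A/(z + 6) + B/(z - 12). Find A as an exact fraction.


Step 1: Multiply both sides by (z + 6) and set z = -6
Step 2: A = 10 / (-6 - 12)
Step 3: A = 10 / (-18)
Step 4: A = -5/9

-5/9


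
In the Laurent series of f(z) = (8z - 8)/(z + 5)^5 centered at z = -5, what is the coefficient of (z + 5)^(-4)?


Step 1: Write the numerator in powers of (z + 5): 8z - 8 = 8(z + 5) + (8*(-5) - 8) = 8(z + 5) - 48
Step 2: Divide by (z + 5)^5: f(z) = -48(z + 5)^(-5) + 8(z + 5)^(-4)
Step 3: This finite sum is the Laurent series of f about z = -5.
Step 4: Coefficient of (z + 5)^(-4) = coefficient of (z + 5) in the re-centred numerator = 8

8


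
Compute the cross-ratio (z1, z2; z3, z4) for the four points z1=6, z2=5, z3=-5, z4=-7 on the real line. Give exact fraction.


Step 1: (z1-z3)(z2-z4) = 11 * 12 = 132
Step 2: (z1-z4)(z2-z3) = 13 * 10 = 130
Step 3: Cross-ratio = 132/130 = 66/65

66/65


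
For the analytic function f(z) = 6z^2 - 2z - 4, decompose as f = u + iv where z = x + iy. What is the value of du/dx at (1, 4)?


Step 1: f(z) = 6(x+iy)^2 - 2(x+iy) - 4
Step 2: u = 6(x^2 - y^2) - 2x - 4
Step 3: u_x = 12x - 2
Step 4: At (1, 4): u_x = 12 - 2 = 10

10


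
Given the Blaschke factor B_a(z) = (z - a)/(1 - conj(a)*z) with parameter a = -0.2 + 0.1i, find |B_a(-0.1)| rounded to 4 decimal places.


Step 1: Numerator z0 - a = -0.1 - (-0.2 + 0.1i) = 0.1 - 0.1i
Step 2: Denominator 1 - conj(a)*z0 = 1 - (-0.2 - 0.1i)*(-0.1) = 0.98 - 0.01i
Step 3: |z0 - a|^2 = 0.1^2 + (-0.1)^2 = 0.02; |1 - conj(a)*z0|^2 = 0.98^2 + (-0.01)^2 = 0.9605
Step 4: |B_a(-0.1)| = sqrt(0.02 / 0.9605) = sqrt(0.020822)
Step 5: = 0.1443

0.1443


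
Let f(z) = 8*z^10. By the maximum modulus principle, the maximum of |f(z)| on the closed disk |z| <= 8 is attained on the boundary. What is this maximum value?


Step 1: On |z| = 8, |f(z)| = 8 * |z|^10 = 8 * 8^10
Step 2: By maximum modulus principle, maximum is on boundary.
Step 3: Maximum = 8 * 1073741824 = 8589934592

8589934592


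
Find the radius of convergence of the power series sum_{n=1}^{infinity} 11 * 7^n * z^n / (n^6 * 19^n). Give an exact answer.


Step 1: General term a_n = 11 * 7^n / (n^6 * 19^n)
Step 2: By the root test, |a_n|^(1/n) = 11^(1/n) * 7 / (n^(6/n) * 19) -> 7/19 as n -> infinity (since 11^(1/n) -> 1 and n^(6/n) -> 1)
Step 3: R = 1/lim|a_n|^(1/n) = 19/7

19/7


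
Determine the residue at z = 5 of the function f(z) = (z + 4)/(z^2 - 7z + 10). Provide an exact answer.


Step 1: Q(z) = z^2 - 7z + 10 = (z - 5)(z - 2)
Step 2: Q'(z) = 2z - 7
Step 3: Q'(5) = 3, P(5) = 9
Step 4: Res = P(5)/Q'(5) = 9/3 = 3

3


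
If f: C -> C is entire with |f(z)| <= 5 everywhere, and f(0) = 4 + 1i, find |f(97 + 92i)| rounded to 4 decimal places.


Step 1: By Liouville's theorem, a bounded entire function is constant.
Step 2: f(z) = f(0) = 4 + 1i for all z.
Step 3: |f(w)| = |4 + 1i| = sqrt(16 + 1)
Step 4: = 4.1231

4.1231


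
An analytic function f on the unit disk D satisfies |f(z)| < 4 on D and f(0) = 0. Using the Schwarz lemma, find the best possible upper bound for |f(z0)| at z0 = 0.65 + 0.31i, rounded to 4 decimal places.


Step 1: g = f/4 maps D -> D with g(0) = 0, so by the Schwarz lemma |g(z)| <= |z|, i.e. |f(z)| <= 4|z|; this is sharp (f(z) = 4z).
Step 2: |z0|^2 = 0.65^2 + 0.31^2 = 0.5186
Step 3: |z0| = sqrt(0.5186) = 0.720139
Step 4: Best bound = 4 * |z0| = 4 * 0.720139 = 2.8806

2.8806


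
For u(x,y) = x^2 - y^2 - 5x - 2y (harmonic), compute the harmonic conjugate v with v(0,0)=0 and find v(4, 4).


Step 1: v_x = -u_y = 2y + 2
Step 2: v_y = u_x = 2x - 5
Step 3: v = 2xy + 2x - 5y + C
Step 4: v(0,0) = 0 => C = 0
Step 5: v(4, 4) = 20

20


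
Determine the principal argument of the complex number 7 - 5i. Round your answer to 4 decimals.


Step 1: z = 7 - 5i
Step 2: arg(z) = atan2(-5, 7)
Step 3: arg(z) = -0.6202

-0.6202


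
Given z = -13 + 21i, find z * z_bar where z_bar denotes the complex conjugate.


Step 1: conj(z) = -13 - 21i
Step 2: z * conj(z) = (-13)^2 + 21^2
Step 3: = 169 + 441 = 610

610


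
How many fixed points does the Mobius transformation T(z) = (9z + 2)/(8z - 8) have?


Step 1: Fixed points satisfy T(z) = z
Step 2: 8z^2 - 17z - 2 = 0
Step 3: Discriminant = (-17)^2 - 4*8*(-2) = 353
Step 4: Number of fixed points = 2

2


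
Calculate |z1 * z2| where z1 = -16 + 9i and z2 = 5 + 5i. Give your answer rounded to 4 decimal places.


Step 1: |z1| = sqrt((-16)^2 + 9^2) = sqrt(337)
Step 2: |z2| = sqrt(5^2 + 5^2) = sqrt(50)
Step 3: |z1*z2| = |z1|*|z2| = sqrt(337) * sqrt(50) = sqrt(337 * 50) = sqrt(16850)
Step 4: = 129.8075

129.8075


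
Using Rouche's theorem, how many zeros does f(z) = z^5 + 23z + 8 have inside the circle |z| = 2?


Step 1: On |z| = 2 the three terms have sizes |z^5| = 2^5 = 32, |23z| = 23*2 = 46, |8| = 8
Step 2: The dominant term is g(z) = 23z; let h(z) = z^5 + 8 so f = g + h
Step 3: On |z| = 2: |g| = 46 and |h| <= 32 + 8 = 40
Step 4: Since 46 > 40, |h| < |g| on |z| = 2, so by Rouche f has the same number of zeros as g inside |z| < 2
Step 5: g(z) = 23z has 1 zero (at the origin, multiplicity 1) inside |z| < 2. Answer = 1

1


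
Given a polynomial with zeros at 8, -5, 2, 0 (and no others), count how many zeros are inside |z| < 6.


Step 1: Check each root:
  z = 8: |8| = 8 >= 6
  z = -5: |-5| = 5 < 6
  z = 2: |2| = 2 < 6
  z = 0: |0| = 0 < 6
Step 2: Count = 3

3


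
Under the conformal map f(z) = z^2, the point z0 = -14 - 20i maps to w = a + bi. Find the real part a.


Step 1: z0 = -14 - 20i
Step 2: z0^2 = (-14)^2 - (-20)^2 + 560i
Step 3: real part = 196 - 400 = -204

-204


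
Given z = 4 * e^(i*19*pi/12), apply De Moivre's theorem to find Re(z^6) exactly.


Step 1: By De Moivre's theorem, z^6 = 4^6 * e^(i*6*19*pi/12) = 4096 * (cos(19*pi/2) + i*sin(19*pi/2))
Step 2: |z|^6 = 4^6 = 4096
Step 3: Reduce the angle mod 2*pi: 19*pi/2 - 8*pi = 3*pi/2
Step 4: cos(3*pi/2) = 0
Step 5: Re(z^6) = 4096 * 0 = 0

0


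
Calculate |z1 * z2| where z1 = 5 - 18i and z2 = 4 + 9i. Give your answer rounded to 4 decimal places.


Step 1: |z1| = sqrt(5^2 + (-18)^2) = sqrt(349)
Step 2: |z2| = sqrt(4^2 + 9^2) = sqrt(97)
Step 3: |z1*z2| = |z1|*|z2| = sqrt(349) * sqrt(97) = sqrt(349 * 97) = sqrt(33853)
Step 4: = 183.9918

183.9918


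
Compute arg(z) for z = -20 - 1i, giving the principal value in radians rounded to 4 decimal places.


Step 1: z = -20 - 1i
Step 2: arg(z) = atan2(-1, -20)
Step 3: arg(z) = -3.0916

-3.0916


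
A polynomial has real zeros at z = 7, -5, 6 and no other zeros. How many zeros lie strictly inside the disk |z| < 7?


Step 1: Check each root:
  z = 7: |7| = 7 >= 7
  z = -5: |-5| = 5 < 7
  z = 6: |6| = 6 < 7
Step 2: Count = 2

2


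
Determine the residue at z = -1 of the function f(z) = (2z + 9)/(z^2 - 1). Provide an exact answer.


Step 1: Q(z) = z^2 - 1 = (z + 1)(z - 1)
Step 2: Q'(z) = 2z
Step 3: Q'(-1) = -2, P(-1) = 7
Step 4: Res = P(-1)/Q'(-1) = 7/(-2) = -7/2

-7/2


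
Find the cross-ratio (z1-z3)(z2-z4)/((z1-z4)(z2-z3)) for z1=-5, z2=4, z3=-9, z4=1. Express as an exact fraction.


Step 1: (z1-z3)(z2-z4) = 4 * 3 = 12
Step 2: (z1-z4)(z2-z3) = (-6) * 13 = -78
Step 3: Cross-ratio = -12/78 = -2/13

-2/13


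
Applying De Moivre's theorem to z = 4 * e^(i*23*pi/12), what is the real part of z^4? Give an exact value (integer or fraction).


Step 1: By De Moivre's theorem, z^4 = 4^4 * e^(i*4*23*pi/12) = 256 * (cos(23*pi/3) + i*sin(23*pi/3))
Step 2: |z|^4 = 4^4 = 256
Step 3: Reduce the angle mod 2*pi: 23*pi/3 - 6*pi = 5*pi/3
Step 4: cos(5*pi/3) = 1/2
Step 5: Re(z^4) = 256 * 1/2 = 128

128


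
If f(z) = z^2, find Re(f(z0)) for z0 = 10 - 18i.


Step 1: z0 = 10 - 18i
Step 2: z0^2 = 10^2 - (-18)^2 - 360i
Step 3: real part = 100 - 324 = -224

-224


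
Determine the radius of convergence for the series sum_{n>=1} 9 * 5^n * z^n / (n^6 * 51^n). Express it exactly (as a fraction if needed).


Step 1: General term a_n = 9 * 5^n / (n^6 * 51^n)
Step 2: By the root test, |a_n|^(1/n) = 9^(1/n) * 5 / (n^(6/n) * 51) -> 5/51 as n -> infinity (since 9^(1/n) -> 1 and n^(6/n) -> 1)
Step 3: R = 1/lim|a_n|^(1/n) = 51/5

51/5


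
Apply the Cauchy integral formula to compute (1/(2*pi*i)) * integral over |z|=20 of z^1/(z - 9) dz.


Step 1: f(z) = z^1, a = 9 is inside |z| = 20
Step 2: By Cauchy integral formula: (1/(2pi*i)) * integral = f(a)
Step 3: f(9) = 9^1 = 9

9


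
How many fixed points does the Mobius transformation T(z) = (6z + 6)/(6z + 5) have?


Step 1: Fixed points satisfy T(z) = z
Step 2: 6z^2 - z - 6 = 0
Step 3: Discriminant = (-1)^2 - 4*6*(-6) = 145
Step 4: Number of fixed points = 2

2


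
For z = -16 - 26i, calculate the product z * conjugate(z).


Step 1: conj(z) = -16 + 26i
Step 2: z * conj(z) = (-16)^2 + (-26)^2
Step 3: = 256 + 676 = 932

932


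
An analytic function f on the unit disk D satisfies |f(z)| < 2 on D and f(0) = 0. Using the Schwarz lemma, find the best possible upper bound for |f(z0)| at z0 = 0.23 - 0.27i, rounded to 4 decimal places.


Step 1: g = f/2 maps D -> D with g(0) = 0, so by the Schwarz lemma |g(z)| <= |z|, i.e. |f(z)| <= 2|z|; this is sharp (f(z) = 2z).
Step 2: |z0|^2 = 0.23^2 + (-0.27)^2 = 0.1258
Step 3: |z0| = sqrt(0.1258) = 0.354683
Step 4: Best bound = 2 * |z0| = 2 * 0.354683 = 0.7094

0.7094


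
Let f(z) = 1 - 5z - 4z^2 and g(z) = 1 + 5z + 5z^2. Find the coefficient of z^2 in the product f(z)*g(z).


Step 1: z^2 term in f*g comes from: (1)*(5z^2) + (-5z)*(5z) + (-4z^2)*(1)
Step 2: = 5 - 25 - 4
Step 3: = -24

-24


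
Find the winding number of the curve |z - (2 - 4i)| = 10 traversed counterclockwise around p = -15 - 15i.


Step 1: Center c = (2, -4), radius = 10
Step 2: |p - c|^2 = (-17)^2 + (-11)^2 = 410
Step 3: r^2 = 100
Step 4: |p-c| > r so winding number = 0

0


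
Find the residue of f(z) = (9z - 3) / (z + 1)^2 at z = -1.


Step 1: Pole of order 2 at z = -1
Step 2: Res = lim d/dz [(z + 1)^2 * f(z)] as z -> -1
Step 3: (z + 1)^2 * f(z) = 9z - 3
Step 4: d/dz[9z - 3] = 9

9


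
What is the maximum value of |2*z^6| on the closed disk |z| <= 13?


Step 1: On |z| = 13, |f(z)| = 2 * |z|^6 = 2 * 13^6
Step 2: By maximum modulus principle, maximum is on boundary.
Step 3: Maximum = 2 * 4826809 = 9653618

9653618


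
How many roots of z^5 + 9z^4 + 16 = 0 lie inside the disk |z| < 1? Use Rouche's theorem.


Step 1: On |z| = 1 the three terms have sizes |z^5| = 1^5 = 1, |9z^4| = 9*1^4 = 9, |16| = 16
Step 2: The dominant term is g(z) = 16; let h(z) = z^5 + 9z^4 so f = g + h
Step 3: On |z| = 1: |g| = 16 and |h| <= 1 + 9 = 10
Step 4: Since 16 > 10, |h| < |g| on |z| = 1, so by Rouche f has the same number of zeros as g inside |z| < 1
Step 5: g(z) = 16 is a nonzero constant with no zeros inside |z| < 1. Answer = 0

0


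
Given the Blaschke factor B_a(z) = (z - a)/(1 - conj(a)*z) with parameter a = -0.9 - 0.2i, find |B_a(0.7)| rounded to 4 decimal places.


Step 1: Numerator z0 - a = 0.7 - (-0.9 - 0.2i) = 1.6 + 0.2i
Step 2: Denominator 1 - conj(a)*z0 = 1 - (-0.9 + 0.2i)*0.7 = 1.63 - 0.14i
Step 3: |z0 - a|^2 = 1.6^2 + 0.2^2 = 2.6; |1 - conj(a)*z0|^2 = 1.63^2 + (-0.14)^2 = 2.6765
Step 4: |B_a(0.7)| = sqrt(2.6 / 2.6765) = sqrt(0.971418)
Step 5: = 0.9856

0.9856


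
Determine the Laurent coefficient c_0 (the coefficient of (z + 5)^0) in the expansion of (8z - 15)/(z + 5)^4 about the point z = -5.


Step 1: Write the numerator in powers of (z + 5): 8z - 15 = 8(z + 5) + (8*(-5) - 15) = 8(z + 5) - 55
Step 2: Divide by (z + 5)^4: f(z) = -55(z + 5)^(-4) + 8(z + 5)^(-3)
Step 3: This finite sum is the Laurent series of f about z = -5.
Step 4: Only the powers -4 and -3 appear, so the coefficient of (z + 5)^0 = 0

0


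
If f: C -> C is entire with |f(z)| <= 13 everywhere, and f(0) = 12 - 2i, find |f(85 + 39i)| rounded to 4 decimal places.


Step 1: By Liouville's theorem, a bounded entire function is constant.
Step 2: f(z) = f(0) = 12 - 2i for all z.
Step 3: |f(w)| = |12 - 2i| = sqrt(144 + 4)
Step 4: = 12.1655

12.1655


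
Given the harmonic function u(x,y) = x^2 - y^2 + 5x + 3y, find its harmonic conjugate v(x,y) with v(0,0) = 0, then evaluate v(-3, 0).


Step 1: v_x = -u_y = 2y - 3
Step 2: v_y = u_x = 2x + 5
Step 3: v = 2xy - 3x + 5y + C
Step 4: v(0,0) = 0 => C = 0
Step 5: v(-3, 0) = 9

9


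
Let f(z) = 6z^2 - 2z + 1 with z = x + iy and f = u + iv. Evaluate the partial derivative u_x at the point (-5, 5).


Step 1: f(z) = 6(x+iy)^2 - 2(x+iy) + 1
Step 2: u = 6(x^2 - y^2) - 2x + 1
Step 3: u_x = 12x - 2
Step 4: At (-5, 5): u_x = -60 - 2 = -62

-62


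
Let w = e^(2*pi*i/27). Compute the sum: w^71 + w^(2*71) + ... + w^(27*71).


Step 1: The sum sum_{j=1}^{n} w^(k*j) equals n if n | k, else 0.
Step 2: Here n = 27, k = 71
Step 3: Does n divide k? 27 | 71 -> False
Step 4: Sum = 0

0


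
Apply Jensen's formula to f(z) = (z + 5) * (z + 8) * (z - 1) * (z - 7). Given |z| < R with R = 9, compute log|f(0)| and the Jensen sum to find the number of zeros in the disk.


Jensen's formula: (1/2pi)*integral log|f(Re^it)|dt = log|f(0)| + sum_{|a_k|<R} log(R/|a_k|)
Step 1: f(0) = 5 * 8 * (-1) * (-7) = 280
Step 2: log|f(0)| = log|-5| + log|-8| + log|1| + log|7| = 5.6348
Step 3: Zeros inside |z| < 9: -5, -8, 1, 7
Step 4: Jensen sum = log(9/5) + log(9/8) + log(9/1) + log(9/7) = 3.1541
Step 5: n(R) = number of terms in the Jensen sum = count of zeros inside |z| < 9 = 4

4


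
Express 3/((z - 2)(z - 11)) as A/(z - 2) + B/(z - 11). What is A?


Step 1: Multiply both sides by (z - 2) and set z = 2
Step 2: A = 3 / (2 - 11)
Step 3: A = 3 / (-9)
Step 4: A = -1/3

-1/3


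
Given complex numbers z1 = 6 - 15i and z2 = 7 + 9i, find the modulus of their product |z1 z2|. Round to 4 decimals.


Step 1: |z1| = sqrt(6^2 + (-15)^2) = sqrt(261)
Step 2: |z2| = sqrt(7^2 + 9^2) = sqrt(130)
Step 3: |z1*z2| = |z1|*|z2| = sqrt(261) * sqrt(130) = sqrt(261 * 130) = sqrt(33930)
Step 4: = 184.201

184.201


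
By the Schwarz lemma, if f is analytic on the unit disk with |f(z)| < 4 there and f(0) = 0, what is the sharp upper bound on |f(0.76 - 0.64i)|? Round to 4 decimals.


Step 1: g = f/4 maps D -> D with g(0) = 0, so by the Schwarz lemma |g(z)| <= |z|, i.e. |f(z)| <= 4|z|; this is sharp (f(z) = 4z).
Step 2: |z0|^2 = 0.76^2 + (-0.64)^2 = 0.9872
Step 3: |z0| = sqrt(0.9872) = 0.993579
Step 4: Best bound = 4 * |z0| = 4 * 0.993579 = 3.9743

3.9743


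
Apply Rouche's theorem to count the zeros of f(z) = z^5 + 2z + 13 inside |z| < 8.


Step 1: On |z| = 8 the three terms have sizes |z^5| = 8^5 = 32768, |2z| = 2*8 = 16, |13| = 13
Step 2: The dominant term is g(z) = z^5; let h(z) = 2z + 13 so f = g + h
Step 3: On |z| = 8: |g| = 32768 and |h| <= 16 + 13 = 29
Step 4: Since 32768 > 29, |h| < |g| on |z| = 8, so by Rouche f has the same number of zeros as g inside |z| < 8
Step 5: g(z) = z^5 has 5 zeros (all at the origin) inside |z| < 8. Answer = 5

5


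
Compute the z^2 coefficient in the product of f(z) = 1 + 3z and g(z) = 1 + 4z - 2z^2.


Step 1: z^2 term in f*g comes from: (1)*(-2z^2) + (3z)*(4z) + (0)*(1)
Step 2: = -2 + 12 + 0
Step 3: = 10

10


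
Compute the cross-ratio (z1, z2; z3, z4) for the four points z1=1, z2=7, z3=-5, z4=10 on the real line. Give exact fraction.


Step 1: (z1-z3)(z2-z4) = 6 * (-3) = -18
Step 2: (z1-z4)(z2-z3) = (-9) * 12 = -108
Step 3: Cross-ratio = 18/108 = 1/6

1/6


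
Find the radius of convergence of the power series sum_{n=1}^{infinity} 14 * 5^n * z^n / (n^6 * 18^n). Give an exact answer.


Step 1: General term a_n = 14 * 5^n / (n^6 * 18^n)
Step 2: By the root test, |a_n|^(1/n) = 14^(1/n) * 5 / (n^(6/n) * 18) -> 5/18 as n -> infinity (since 14^(1/n) -> 1 and n^(6/n) -> 1)
Step 3: R = 1/lim|a_n|^(1/n) = 18/5

18/5


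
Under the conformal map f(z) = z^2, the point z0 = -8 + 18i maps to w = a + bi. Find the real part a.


Step 1: z0 = -8 + 18i
Step 2: z0^2 = (-8)^2 - 18^2 - 288i
Step 3: real part = 64 - 324 = -260

-260


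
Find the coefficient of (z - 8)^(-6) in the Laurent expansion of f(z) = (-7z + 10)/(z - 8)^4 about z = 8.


Step 1: Write the numerator in powers of (z - 8): -7z + 10 = -7(z - 8) + (-7*8 + 10) = -7(z - 8) - 46
Step 2: Divide by (z - 8)^4: f(z) = -46(z - 8)^(-4) - 7(z - 8)^(-3)
Step 3: This finite sum is the Laurent series of f about z = 8.
Step 4: Only the powers -4 and -3 appear, so the coefficient of (z - 8)^(-6) = 0

0


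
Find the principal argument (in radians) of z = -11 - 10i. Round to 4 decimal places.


Step 1: z = -11 - 10i
Step 2: arg(z) = atan2(-10, -11)
Step 3: arg(z) = -2.4038

-2.4038


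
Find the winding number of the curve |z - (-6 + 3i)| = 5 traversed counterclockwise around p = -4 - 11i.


Step 1: Center c = (-6, 3), radius = 5
Step 2: |p - c|^2 = 2^2 + (-14)^2 = 200
Step 3: r^2 = 25
Step 4: |p-c| > r so winding number = 0

0


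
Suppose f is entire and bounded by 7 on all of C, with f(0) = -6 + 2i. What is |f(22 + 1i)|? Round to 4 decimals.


Step 1: By Liouville's theorem, a bounded entire function is constant.
Step 2: f(z) = f(0) = -6 + 2i for all z.
Step 3: |f(w)| = |-6 + 2i| = sqrt(36 + 4)
Step 4: = 6.3246

6.3246


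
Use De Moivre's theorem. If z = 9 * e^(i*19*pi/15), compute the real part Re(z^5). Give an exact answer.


Step 1: By De Moivre's theorem, z^5 = 9^5 * e^(i*5*19*pi/15) = 59049 * (cos(19*pi/3) + i*sin(19*pi/3))
Step 2: |z|^5 = 9^5 = 59049
Step 3: Reduce the angle mod 2*pi: 19*pi/3 - 6*pi = pi/3
Step 4: cos(pi/3) = 1/2
Step 5: Re(z^5) = 59049 * 1/2 = 59049/2

59049/2


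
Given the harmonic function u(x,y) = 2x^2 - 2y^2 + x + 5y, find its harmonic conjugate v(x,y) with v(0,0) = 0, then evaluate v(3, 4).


Step 1: v_x = -u_y = 4y - 5
Step 2: v_y = u_x = 4x + 1
Step 3: v = 4xy - 5x + y + C
Step 4: v(0,0) = 0 => C = 0
Step 5: v(3, 4) = 37

37


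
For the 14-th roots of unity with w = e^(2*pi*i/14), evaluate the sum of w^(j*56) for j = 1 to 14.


Step 1: The sum sum_{j=1}^{n} w^(k*j) equals n if n | k, else 0.
Step 2: Here n = 14, k = 56
Step 3: Does n divide k? 14 | 56 -> True
Step 4: Sum = 14

14


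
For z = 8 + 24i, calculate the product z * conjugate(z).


Step 1: conj(z) = 8 - 24i
Step 2: z * conj(z) = 8^2 + 24^2
Step 3: = 64 + 576 = 640

640


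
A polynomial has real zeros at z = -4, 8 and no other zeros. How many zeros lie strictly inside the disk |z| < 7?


Step 1: Check each root:
  z = -4: |-4| = 4 < 7
  z = 8: |8| = 8 >= 7
Step 2: Count = 1

1


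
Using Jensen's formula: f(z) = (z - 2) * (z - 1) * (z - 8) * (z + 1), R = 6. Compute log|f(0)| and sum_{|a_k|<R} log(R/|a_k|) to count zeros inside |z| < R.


Jensen's formula: (1/2pi)*integral log|f(Re^it)|dt = log|f(0)| + sum_{|a_k|<R} log(R/|a_k|)
Step 1: f(0) = (-2) * (-1) * (-8) * 1 = -16
Step 2: log|f(0)| = log|2| + log|1| + log|8| + log|-1| = 2.7726
Step 3: Zeros inside |z| < 6: 2, 1, -1
Step 4: Jensen sum = log(6/2) + log(6/1) + log(6/1) = 4.6821
Step 5: n(R) = number of terms in the Jensen sum = count of zeros inside |z| < 6 = 3

3


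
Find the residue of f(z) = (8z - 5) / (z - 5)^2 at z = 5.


Step 1: Pole of order 2 at z = 5
Step 2: Res = lim d/dz [(z - 5)^2 * f(z)] as z -> 5
Step 3: (z - 5)^2 * f(z) = 8z - 5
Step 4: d/dz[8z - 5] = 8

8


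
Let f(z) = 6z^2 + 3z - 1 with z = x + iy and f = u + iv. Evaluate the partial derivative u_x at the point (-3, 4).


Step 1: f(z) = 6(x+iy)^2 + 3(x+iy) - 1
Step 2: u = 6(x^2 - y^2) + 3x - 1
Step 3: u_x = 12x + 3
Step 4: At (-3, 4): u_x = -36 + 3 = -33

-33


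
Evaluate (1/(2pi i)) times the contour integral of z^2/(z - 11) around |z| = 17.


Step 1: f(z) = z^2, a = 11 is inside |z| = 17
Step 2: By Cauchy integral formula: (1/(2pi*i)) * integral = f(a)
Step 3: f(11) = 11^2 = 121

121


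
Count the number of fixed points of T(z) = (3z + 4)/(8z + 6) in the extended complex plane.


Step 1: Fixed points satisfy T(z) = z
Step 2: 8z^2 + 3z - 4 = 0
Step 3: Discriminant = 3^2 - 4*8*(-4) = 137
Step 4: Number of fixed points = 2

2


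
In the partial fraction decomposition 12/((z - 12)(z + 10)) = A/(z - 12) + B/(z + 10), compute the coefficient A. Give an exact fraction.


Step 1: Multiply both sides by (z - 12) and set z = 12
Step 2: A = 12 / (12 + 10)
Step 3: A = 12 / 22
Step 4: A = 6/11

6/11


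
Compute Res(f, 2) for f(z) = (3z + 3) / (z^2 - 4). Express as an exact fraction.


Step 1: Q(z) = z^2 - 4 = (z - 2)(z + 2)
Step 2: Q'(z) = 2z
Step 3: Q'(2) = 4, P(2) = 9
Step 4: Res = P(2)/Q'(2) = 9/4 = 9/4

9/4


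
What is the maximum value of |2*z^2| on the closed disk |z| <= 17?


Step 1: On |z| = 17, |f(z)| = 2 * |z|^2 = 2 * 17^2
Step 2: By maximum modulus principle, maximum is on boundary.
Step 3: Maximum = 2 * 289 = 578

578


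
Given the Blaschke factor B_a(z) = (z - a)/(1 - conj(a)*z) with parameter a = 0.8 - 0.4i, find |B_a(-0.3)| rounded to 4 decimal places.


Step 1: Numerator z0 - a = -0.3 - (0.8 - 0.4i) = -1.1 + 0.4i
Step 2: Denominator 1 - conj(a)*z0 = 1 - (0.8 + 0.4i)*(-0.3) = 1.24 + 0.12i
Step 3: |z0 - a|^2 = (-1.1)^2 + 0.4^2 = 1.37; |1 - conj(a)*z0|^2 = 1.24^2 + 0.12^2 = 1.552
Step 4: |B_a(-0.3)| = sqrt(1.37 / 1.552) = sqrt(0.882732)
Step 5: = 0.9395

0.9395


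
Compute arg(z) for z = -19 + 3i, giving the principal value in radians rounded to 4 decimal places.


Step 1: z = -19 + 3i
Step 2: arg(z) = atan2(3, -19)
Step 3: arg(z) = 2.985

2.985


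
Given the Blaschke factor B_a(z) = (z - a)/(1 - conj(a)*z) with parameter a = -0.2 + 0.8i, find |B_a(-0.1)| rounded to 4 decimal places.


Step 1: Numerator z0 - a = -0.1 - (-0.2 + 0.8i) = 0.1 - 0.8i
Step 2: Denominator 1 - conj(a)*z0 = 1 - (-0.2 - 0.8i)*(-0.1) = 0.98 - 0.08i
Step 3: |z0 - a|^2 = 0.1^2 + (-0.8)^2 = 0.65; |1 - conj(a)*z0|^2 = 0.98^2 + (-0.08)^2 = 0.9668
Step 4: |B_a(-0.1)| = sqrt(0.65 / 0.9668) = sqrt(0.672321)
Step 5: = 0.82

0.82


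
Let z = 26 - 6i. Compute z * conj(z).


Step 1: conj(z) = 26 + 6i
Step 2: z * conj(z) = 26^2 + (-6)^2
Step 3: = 676 + 36 = 712

712


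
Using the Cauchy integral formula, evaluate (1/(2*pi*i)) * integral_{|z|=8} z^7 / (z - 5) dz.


Step 1: f(z) = z^7, a = 5 is inside |z| = 8
Step 2: By Cauchy integral formula: (1/(2pi*i)) * integral = f(a)
Step 3: f(5) = 5^7 = 78125

78125


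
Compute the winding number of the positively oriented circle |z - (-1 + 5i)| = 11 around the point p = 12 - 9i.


Step 1: Center c = (-1, 5), radius = 11
Step 2: |p - c|^2 = 13^2 + (-14)^2 = 365
Step 3: r^2 = 121
Step 4: |p-c| > r so winding number = 0

0


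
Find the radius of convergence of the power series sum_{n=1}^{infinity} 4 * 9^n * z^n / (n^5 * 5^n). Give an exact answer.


Step 1: General term a_n = 4 * 9^n / (n^5 * 5^n)
Step 2: By the root test, |a_n|^(1/n) = 4^(1/n) * 9 / (n^(5/n) * 5) -> 9/5 as n -> infinity (since 4^(1/n) -> 1 and n^(5/n) -> 1)
Step 3: R = 1/lim|a_n|^(1/n) = 5/9

5/9


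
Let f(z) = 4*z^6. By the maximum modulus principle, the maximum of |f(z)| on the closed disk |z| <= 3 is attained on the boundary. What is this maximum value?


Step 1: On |z| = 3, |f(z)| = 4 * |z|^6 = 4 * 3^6
Step 2: By maximum modulus principle, maximum is on boundary.
Step 3: Maximum = 4 * 729 = 2916

2916


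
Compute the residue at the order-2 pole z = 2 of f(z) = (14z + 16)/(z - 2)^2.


Step 1: Pole of order 2 at z = 2
Step 2: Res = lim d/dz [(z - 2)^2 * f(z)] as z -> 2
Step 3: (z - 2)^2 * f(z) = 14z + 16
Step 4: d/dz[14z + 16] = 14

14
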